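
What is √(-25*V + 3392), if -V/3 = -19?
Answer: √1967 ≈ 44.351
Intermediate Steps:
V = 57 (V = -3*(-19) = 57)
√(-25*V + 3392) = √(-25*57 + 3392) = √(-1425 + 3392) = √1967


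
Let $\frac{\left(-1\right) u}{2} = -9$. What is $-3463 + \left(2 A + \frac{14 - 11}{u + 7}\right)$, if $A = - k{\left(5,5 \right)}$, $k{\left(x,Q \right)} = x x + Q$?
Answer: $- \frac{88072}{25} \approx -3522.9$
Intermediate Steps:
$u = 18$ ($u = \left(-2\right) \left(-9\right) = 18$)
$k{\left(x,Q \right)} = Q + x^{2}$ ($k{\left(x,Q \right)} = x^{2} + Q = Q + x^{2}$)
$A = -30$ ($A = - (5 + 5^{2}) = - (5 + 25) = \left(-1\right) 30 = -30$)
$-3463 + \left(2 A + \frac{14 - 11}{u + 7}\right) = -3463 + \left(2 \left(-30\right) + \frac{14 - 11}{18 + 7}\right) = -3463 - \left(60 - \frac{3}{25}\right) = -3463 + \left(-60 + 3 \cdot \frac{1}{25}\right) = -3463 + \left(-60 + \frac{3}{25}\right) = -3463 - \frac{1497}{25} = - \frac{88072}{25}$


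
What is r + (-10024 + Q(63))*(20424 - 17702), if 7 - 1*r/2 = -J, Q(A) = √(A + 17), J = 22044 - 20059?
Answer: -27281344 + 10888*√5 ≈ -2.7257e+7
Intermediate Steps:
J = 1985
Q(A) = √(17 + A)
r = 3984 (r = 14 - (-2)*1985 = 14 - 2*(-1985) = 14 + 3970 = 3984)
r + (-10024 + Q(63))*(20424 - 17702) = 3984 + (-10024 + √(17 + 63))*(20424 - 17702) = 3984 + (-10024 + √80)*2722 = 3984 + (-10024 + 4*√5)*2722 = 3984 + (-27285328 + 10888*√5) = -27281344 + 10888*√5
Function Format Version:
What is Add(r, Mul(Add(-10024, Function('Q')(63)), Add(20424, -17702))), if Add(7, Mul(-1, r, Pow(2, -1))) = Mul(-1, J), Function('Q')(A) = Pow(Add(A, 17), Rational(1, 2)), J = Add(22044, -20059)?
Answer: Add(-27281344, Mul(10888, Pow(5, Rational(1, 2)))) ≈ -2.7257e+7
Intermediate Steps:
J = 1985
Function('Q')(A) = Pow(Add(17, A), Rational(1, 2))
r = 3984 (r = Add(14, Mul(-2, Mul(-1, 1985))) = Add(14, Mul(-2, -1985)) = Add(14, 3970) = 3984)
Add(r, Mul(Add(-10024, Function('Q')(63)), Add(20424, -17702))) = Add(3984, Mul(Add(-10024, Pow(Add(17, 63), Rational(1, 2))), Add(20424, -17702))) = Add(3984, Mul(Add(-10024, Pow(80, Rational(1, 2))), 2722)) = Add(3984, Mul(Add(-10024, Mul(4, Pow(5, Rational(1, 2)))), 2722)) = Add(3984, Add(-27285328, Mul(10888, Pow(5, Rational(1, 2))))) = Add(-27281344, Mul(10888, Pow(5, Rational(1, 2))))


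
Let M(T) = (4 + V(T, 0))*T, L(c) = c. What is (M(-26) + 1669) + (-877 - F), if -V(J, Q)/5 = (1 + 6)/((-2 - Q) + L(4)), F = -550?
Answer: 1693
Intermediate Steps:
V(J, Q) = -35/(2 - Q) (V(J, Q) = -5*(1 + 6)/((-2 - Q) + 4) = -35/(2 - Q))
M(T) = -27*T/2 (M(T) = (4 + 35/(-2 + 0))*T = (4 + 35/(-2))*T = (4 + 35*(-1/2))*T = (4 - 35/2)*T = -27*T/2)
(M(-26) + 1669) + (-877 - F) = (-27/2*(-26) + 1669) + (-877 - 1*(-550)) = (351 + 1669) + (-877 + 550) = 2020 - 327 = 1693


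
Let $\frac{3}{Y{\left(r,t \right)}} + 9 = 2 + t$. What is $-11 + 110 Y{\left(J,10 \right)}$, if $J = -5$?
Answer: $99$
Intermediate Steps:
$Y{\left(r,t \right)} = \frac{3}{-7 + t}$ ($Y{\left(r,t \right)} = \frac{3}{-9 + \left(2 + t\right)} = \frac{3}{-7 + t}$)
$-11 + 110 Y{\left(J,10 \right)} = -11 + 110 \frac{3}{-7 + 10} = -11 + 110 \cdot \frac{3}{3} = -11 + 110 \cdot 3 \cdot \frac{1}{3} = -11 + 110 \cdot 1 = -11 + 110 = 99$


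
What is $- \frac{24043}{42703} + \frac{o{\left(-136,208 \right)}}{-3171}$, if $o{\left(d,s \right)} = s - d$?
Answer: $- \frac{90930185}{135411213} \approx -0.67151$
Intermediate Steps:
$- \frac{24043}{42703} + \frac{o{\left(-136,208 \right)}}{-3171} = - \frac{24043}{42703} + \frac{208 - -136}{-3171} = \left(-24043\right) \frac{1}{42703} + \left(208 + 136\right) \left(- \frac{1}{3171}\right) = - \frac{24043}{42703} + 344 \left(- \frac{1}{3171}\right) = - \frac{24043}{42703} - \frac{344}{3171} = - \frac{90930185}{135411213}$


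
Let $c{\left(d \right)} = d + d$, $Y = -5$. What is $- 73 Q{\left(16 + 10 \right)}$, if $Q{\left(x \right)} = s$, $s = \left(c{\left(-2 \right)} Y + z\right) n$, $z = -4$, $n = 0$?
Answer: $0$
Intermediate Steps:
$c{\left(d \right)} = 2 d$
$s = 0$ ($s = \left(2 \left(-2\right) \left(-5\right) - 4\right) 0 = \left(\left(-4\right) \left(-5\right) - 4\right) 0 = \left(20 - 4\right) 0 = 16 \cdot 0 = 0$)
$Q{\left(x \right)} = 0$
$- 73 Q{\left(16 + 10 \right)} = \left(-73\right) 0 = 0$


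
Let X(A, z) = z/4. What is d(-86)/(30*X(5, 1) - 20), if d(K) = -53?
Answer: 106/25 ≈ 4.2400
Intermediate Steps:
X(A, z) = z/4 (X(A, z) = z*(1/4) = z/4)
d(-86)/(30*X(5, 1) - 20) = -53/(30*((1/4)*1) - 20) = -53/(30*(1/4) - 20) = -53/(15/2 - 20) = -53/(-25/2) = -53*(-2/25) = 106/25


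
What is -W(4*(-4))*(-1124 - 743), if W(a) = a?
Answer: -29872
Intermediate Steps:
-W(4*(-4))*(-1124 - 743) = -4*(-4)*(-1124 - 743) = -(-16)*(-1867) = -1*29872 = -29872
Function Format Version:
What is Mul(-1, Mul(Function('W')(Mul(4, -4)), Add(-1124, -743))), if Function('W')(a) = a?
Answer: -29872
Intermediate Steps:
Mul(-1, Mul(Function('W')(Mul(4, -4)), Add(-1124, -743))) = Mul(-1, Mul(Mul(4, -4), Add(-1124, -743))) = Mul(-1, Mul(-16, -1867)) = Mul(-1, 29872) = -29872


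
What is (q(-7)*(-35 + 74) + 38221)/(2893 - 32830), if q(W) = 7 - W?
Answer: -38767/29937 ≈ -1.2950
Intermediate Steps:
(q(-7)*(-35 + 74) + 38221)/(2893 - 32830) = ((7 - 1*(-7))*(-35 + 74) + 38221)/(2893 - 32830) = ((7 + 7)*39 + 38221)/(-29937) = (14*39 + 38221)*(-1/29937) = (546 + 38221)*(-1/29937) = 38767*(-1/29937) = -38767/29937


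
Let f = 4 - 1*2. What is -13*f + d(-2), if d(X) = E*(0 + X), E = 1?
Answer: -28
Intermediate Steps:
f = 2 (f = 4 - 2 = 2)
d(X) = X (d(X) = 1*(0 + X) = 1*X = X)
-13*f + d(-2) = -13*2 - 2 = -26 - 2 = -28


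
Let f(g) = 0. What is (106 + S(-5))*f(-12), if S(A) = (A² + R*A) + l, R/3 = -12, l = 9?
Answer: 0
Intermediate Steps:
R = -36 (R = 3*(-12) = -36)
S(A) = 9 + A² - 36*A (S(A) = (A² - 36*A) + 9 = 9 + A² - 36*A)
(106 + S(-5))*f(-12) = (106 + (9 + (-5)² - 36*(-5)))*0 = (106 + (9 + 25 + 180))*0 = (106 + 214)*0 = 320*0 = 0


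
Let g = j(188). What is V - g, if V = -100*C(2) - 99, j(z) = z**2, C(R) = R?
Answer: -35643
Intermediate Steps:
V = -299 (V = -100*2 - 99 = -200 - 99 = -299)
g = 35344 (g = 188**2 = 35344)
V - g = -299 - 1*35344 = -299 - 35344 = -35643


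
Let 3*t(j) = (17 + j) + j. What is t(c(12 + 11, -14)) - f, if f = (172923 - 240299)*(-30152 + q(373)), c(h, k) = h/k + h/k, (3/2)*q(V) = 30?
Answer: -42633646199/21 ≈ -2.0302e+9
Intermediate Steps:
q(V) = 20 (q(V) = (⅔)*30 = 20)
c(h, k) = 2*h/k
t(j) = 17/3 + 2*j/3 (t(j) = ((17 + j) + j)/3 = (17 + 2*j)/3 = 17/3 + 2*j/3)
f = 2030173632 (f = (172923 - 240299)*(-30152 + 20) = -67376*(-30132) = 2030173632)
t(c(12 + 11, -14)) - f = (17/3 + 2*(2*(12 + 11)/(-14))/3) - 1*2030173632 = (17/3 + 2*(2*23*(-1/14))/3) - 2030173632 = (17/3 + (⅔)*(-23/7)) - 2030173632 = (17/3 - 46/21) - 2030173632 = 73/21 - 2030173632 = -42633646199/21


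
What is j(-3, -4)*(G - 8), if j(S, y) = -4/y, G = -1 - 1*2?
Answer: -11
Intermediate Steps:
G = -3 (G = -1 - 2 = -3)
j(-3, -4)*(G - 8) = (-4/(-4))*(-3 - 8) = -4*(-¼)*(-11) = 1*(-11) = -11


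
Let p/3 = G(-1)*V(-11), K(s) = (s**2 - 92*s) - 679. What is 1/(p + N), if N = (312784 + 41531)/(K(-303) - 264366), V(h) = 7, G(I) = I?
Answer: -16/375 ≈ -0.042667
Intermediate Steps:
K(s) = -679 + s**2 - 92*s
p = -21 (p = 3*(-1*7) = 3*(-7) = -21)
N = -39/16 (N = (312784 + 41531)/((-679 + (-303)**2 - 92*(-303)) - 264366) = 354315/((-679 + 91809 + 27876) - 264366) = 354315/(119006 - 264366) = 354315/(-145360) = 354315*(-1/145360) = -39/16 ≈ -2.4375)
1/(p + N) = 1/(-21 - 39/16) = 1/(-375/16) = -16/375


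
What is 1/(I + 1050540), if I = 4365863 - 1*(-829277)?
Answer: 1/6245680 ≈ 1.6011e-7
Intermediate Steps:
I = 5195140 (I = 4365863 + 829277 = 5195140)
1/(I + 1050540) = 1/(5195140 + 1050540) = 1/6245680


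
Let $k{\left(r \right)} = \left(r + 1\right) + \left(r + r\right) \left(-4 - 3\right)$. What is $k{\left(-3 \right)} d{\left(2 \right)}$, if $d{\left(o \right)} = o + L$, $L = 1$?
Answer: $120$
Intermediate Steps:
$d{\left(o \right)} = 1 + o$ ($d{\left(o \right)} = o + 1 = 1 + o$)
$k{\left(r \right)} = 1 - 13 r$ ($k{\left(r \right)} = \left(1 + r\right) + 2 r \left(-7\right) = \left(1 + r\right) - 14 r = 1 - 13 r$)
$k{\left(-3 \right)} d{\left(2 \right)} = \left(1 - -39\right) \left(1 + 2\right) = \left(1 + 39\right) 3 = 40 \cdot 3 = 120$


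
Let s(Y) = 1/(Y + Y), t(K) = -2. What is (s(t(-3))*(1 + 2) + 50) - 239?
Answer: -759/4 ≈ -189.75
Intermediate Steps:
s(Y) = 1/(2*Y)
(s(t(-3))*(1 + 2) + 50) - 239 = (((1/2)/(-2))*(1 + 2) + 50) - 239 = (((1/2)*(-1/2))*3 + 50) - 239 = (-1/4*3 + 50) - 239 = (-3/4 + 50) - 239 = 197/4 - 239 = -759/4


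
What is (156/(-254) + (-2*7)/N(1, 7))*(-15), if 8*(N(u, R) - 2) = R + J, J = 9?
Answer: 15675/254 ≈ 61.713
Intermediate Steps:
N(u, R) = 25/8 + R/8 (N(u, R) = 2 + (R + 9)/8 = 2 + (9 + R)/8 = 2 + (9/8 + R/8) = 25/8 + R/8)
(156/(-254) + (-2*7)/N(1, 7))*(-15) = (156/(-254) + (-2*7)/(25/8 + (⅛)*7))*(-15) = (156*(-1/254) - 14/(25/8 + 7/8))*(-15) = (-78/127 - 14/4)*(-15) = (-78/127 - 14*¼)*(-15) = (-78/127 - 7/2)*(-15) = -1045/254*(-15) = 15675/254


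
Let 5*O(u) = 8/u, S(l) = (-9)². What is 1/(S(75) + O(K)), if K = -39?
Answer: 195/15787 ≈ 0.012352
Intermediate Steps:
S(l) = 81
O(u) = 8/(5*u) (O(u) = (8/u)/5 = 8/(5*u))
1/(S(75) + O(K)) = 1/(81 + (8/5)/(-39)) = 1/(81 + (8/5)*(-1/39)) = 1/(81 - 8/195) = 1/(15787/195) = 195/15787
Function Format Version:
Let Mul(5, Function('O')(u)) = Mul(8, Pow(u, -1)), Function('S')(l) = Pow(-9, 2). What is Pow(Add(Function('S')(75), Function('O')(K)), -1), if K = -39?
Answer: Rational(195, 15787) ≈ 0.012352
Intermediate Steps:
Function('S')(l) = 81
Function('O')(u) = Mul(Rational(8, 5), Pow(u, -1)) (Function('O')(u) = Mul(Rational(1, 5), Mul(8, Pow(u, -1))) = Mul(Rational(8, 5), Pow(u, -1)))
Pow(Add(Function('S')(75), Function('O')(K)), -1) = Pow(Add(81, Mul(Rational(8, 5), Pow(-39, -1))), -1) = Pow(Add(81, Mul(Rational(8, 5), Rational(-1, 39))), -1) = Pow(Add(81, Rational(-8, 195)), -1) = Pow(Rational(15787, 195), -1) = Rational(195, 15787)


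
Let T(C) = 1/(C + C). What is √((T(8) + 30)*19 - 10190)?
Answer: I*√153901/4 ≈ 98.076*I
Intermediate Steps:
T(C) = 1/(2*C)
√((T(8) + 30)*19 - 10190) = √(((½)/8 + 30)*19 - 10190) = √(((½)*(⅛) + 30)*19 - 10190) = √((1/16 + 30)*19 - 10190) = √((481/16)*19 - 10190) = √(9139/16 - 10190) = √(-153901/16) = I*√153901/4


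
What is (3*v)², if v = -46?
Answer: 19044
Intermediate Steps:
(3*v)² = (3*(-46))² = (-138)² = 19044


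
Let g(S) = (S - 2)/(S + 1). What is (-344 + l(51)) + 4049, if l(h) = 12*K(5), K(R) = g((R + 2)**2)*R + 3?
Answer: 18987/5 ≈ 3797.4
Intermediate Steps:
g(S) = (-2 + S)/(1 + S)
K(R) = 3 + R*(-2 + (2 + R)**2)/(1 + (2 + R)**2) (K(R) = ((-2 + (R + 2)**2)/(1 + (R + 2)**2))*R + 3 = ((-2 + (2 + R)**2)/(1 + (2 + R)**2))*R + 3 = R*(-2 + (2 + R)**2)/(1 + (2 + R)**2) + 3 = 3 + R*(-2 + (2 + R)**2)/(1 + (2 + R)**2))
l(h) = 462/5 (l(h) = 12*((15 + 5**3 + 7*5**2 + 14*5)/(5 + 5**2 + 4*5)) = 12*((15 + 125 + 7*25 + 70)/(5 + 25 + 20)) = 12*((15 + 125 + 175 + 70)/50) = 12*((1/50)*385) = 12*(77/10) = 462/5)
(-344 + l(51)) + 4049 = (-344 + 462/5) + 4049 = -1258/5 + 4049 = 18987/5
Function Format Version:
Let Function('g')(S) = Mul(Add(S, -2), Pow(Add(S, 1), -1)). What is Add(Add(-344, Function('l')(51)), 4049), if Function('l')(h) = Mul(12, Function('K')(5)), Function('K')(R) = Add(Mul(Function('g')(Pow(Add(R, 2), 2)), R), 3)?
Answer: Rational(18987, 5) ≈ 3797.4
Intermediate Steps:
Function('g')(S) = Mul(Pow(Add(1, S), -1), Add(-2, S)) (Function('g')(S) = Mul(Add(-2, S), Pow(Add(1, S), -1)) = Mul(Pow(Add(1, S), -1), Add(-2, S)))
Function('K')(R) = Add(3, Mul(R, Pow(Add(1, Pow(Add(2, R), 2)), -1), Add(-2, Pow(Add(2, R), 2)))) (Function('K')(R) = Add(Mul(Mul(Pow(Add(1, Pow(Add(R, 2), 2)), -1), Add(-2, Pow(Add(R, 2), 2))), R), 3) = Add(Mul(Mul(Pow(Add(1, Pow(Add(2, R), 2)), -1), Add(-2, Pow(Add(2, R), 2))), R), 3) = Add(Mul(R, Pow(Add(1, Pow(Add(2, R), 2)), -1), Add(-2, Pow(Add(2, R), 2))), 3) = Add(3, Mul(R, Pow(Add(1, Pow(Add(2, R), 2)), -1), Add(-2, Pow(Add(2, R), 2)))))
Function('l')(h) = Rational(462, 5) (Function('l')(h) = Mul(12, Mul(Pow(Add(5, Pow(5, 2), Mul(4, 5)), -1), Add(15, Pow(5, 3), Mul(7, Pow(5, 2)), Mul(14, 5)))) = Mul(12, Mul(Pow(Add(5, 25, 20), -1), Add(15, 125, Mul(7, 25), 70))) = Mul(12, Mul(Pow(50, -1), Add(15, 125, 175, 70))) = Mul(12, Mul(Rational(1, 50), 385)) = Mul(12, Rational(77, 10)) = Rational(462, 5))
Add(Add(-344, Function('l')(51)), 4049) = Add(Add(-344, Rational(462, 5)), 4049) = Add(Rational(-1258, 5), 4049) = Rational(18987, 5)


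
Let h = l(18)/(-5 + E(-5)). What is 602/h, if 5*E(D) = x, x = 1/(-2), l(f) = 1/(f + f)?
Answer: -552636/5 ≈ -1.1053e+5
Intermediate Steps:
l(f) = 1/(2*f)
x = -1/2 ≈ -0.50000
E(D) = -1/10 (E(D) = (1/5)*(-1/2) = -1/10)
h = -5/918 (h = ((1/2)/18)/(-5 - 1/10) = ((1/2)*(1/18))/(-51/10) = -10/51*1/36 = -5/918 ≈ -0.0054466)
602/h = 602/(-5/918) = 602*(-918/5) = -552636/5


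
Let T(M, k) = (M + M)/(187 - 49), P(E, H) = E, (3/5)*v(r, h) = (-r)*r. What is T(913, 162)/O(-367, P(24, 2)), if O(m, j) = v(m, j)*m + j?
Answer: 913/5684550901 ≈ 1.6061e-7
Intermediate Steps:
v(r, h) = -5*r²/3 (v(r, h) = 5*((-r)*r)/3 = 5*(-r²)/3 = -5*r²/3)
O(m, j) = j - 5*m³/3 (O(m, j) = (-5*m²/3)*m + j = -5*m³/3 + j = j - 5*m³/3)
T(M, k) = M/69 (T(M, k) = (2*M)/138 = (2*M)*(1/138) = M/69)
T(913, 162)/O(-367, P(24, 2)) = ((1/69)*913)/(24 - 5/3*(-367)³) = 913/(69*(24 - 5/3*(-49430863))) = 913/(69*(24 + 247154315/3)) = 913/(69*(247154387/3)) = (913/69)*(3/247154387) = 913/5684550901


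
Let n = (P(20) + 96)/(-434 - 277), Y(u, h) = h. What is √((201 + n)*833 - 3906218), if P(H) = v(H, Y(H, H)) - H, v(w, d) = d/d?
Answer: 2*I*√52502220451/237 ≈ 1933.6*I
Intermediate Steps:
v(w, d) = 1
P(H) = 1 - H
n = -77/711 (n = ((1 - 1*20) + 96)/(-434 - 277) = ((1 - 20) + 96)/(-711) = (-19 + 96)*(-1/711) = 77*(-1/711) = -77/711 ≈ -0.10830)
√((201 + n)*833 - 3906218) = √((201 - 77/711)*833 - 3906218) = √((142834/711)*833 - 3906218) = √(118980722/711 - 3906218) = √(-2658340276/711) = 2*I*√52502220451/237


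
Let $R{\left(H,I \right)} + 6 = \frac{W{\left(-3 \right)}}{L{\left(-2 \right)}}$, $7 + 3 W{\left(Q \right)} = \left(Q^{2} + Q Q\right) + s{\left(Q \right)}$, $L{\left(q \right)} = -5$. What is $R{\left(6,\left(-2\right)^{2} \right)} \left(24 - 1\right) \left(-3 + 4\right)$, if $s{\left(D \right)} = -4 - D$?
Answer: $- \frac{460}{3} \approx -153.33$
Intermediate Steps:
$W{\left(Q \right)} = - \frac{11}{3} - \frac{Q}{3} + \frac{2 Q^{2}}{3}$ ($W{\left(Q \right)} = - \frac{7}{3} + \frac{\left(Q^{2} + Q Q\right) - \left(4 + Q\right)}{3} = - \frac{7}{3} + \frac{\left(Q^{2} + Q^{2}\right) - \left(4 + Q\right)}{3} = - \frac{7}{3} + \frac{2 Q^{2} - \left(4 + Q\right)}{3} = - \frac{7}{3} + \frac{-4 - Q + 2 Q^{2}}{3} = - \frac{7}{3} - \left(\frac{4}{3} - \frac{2 Q^{2}}{3} + \frac{Q}{3}\right) = - \frac{11}{3} - \frac{Q}{3} + \frac{2 Q^{2}}{3}$)
$R{\left(H,I \right)} = - \frac{20}{3}$ ($R{\left(H,I \right)} = -6 + \frac{- \frac{11}{3} - -1 + \frac{2 \left(-3\right)^{2}}{3}}{-5} = -6 + \left(- \frac{11}{3} + 1 + \frac{2}{3} \cdot 9\right) \left(- \frac{1}{5}\right) = -6 + \left(- \frac{11}{3} + 1 + 6\right) \left(- \frac{1}{5}\right) = -6 + \frac{10}{3} \left(- \frac{1}{5}\right) = -6 - \frac{2}{3} = - \frac{20}{3}$)
$R{\left(6,\left(-2\right)^{2} \right)} \left(24 - 1\right) \left(-3 + 4\right) = - \frac{20 \left(24 - 1\right) \left(-3 + 4\right)}{3} = - \frac{20 \cdot 23 \cdot 1}{3} = \left(- \frac{20}{3}\right) 23 = - \frac{460}{3}$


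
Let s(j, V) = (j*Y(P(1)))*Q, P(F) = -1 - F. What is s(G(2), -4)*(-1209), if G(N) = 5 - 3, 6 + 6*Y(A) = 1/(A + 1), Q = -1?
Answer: -2821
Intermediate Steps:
Y(A) = -1 + 1/(6*(1 + A)) (Y(A) = -1 + 1/(6*(A + 1)) = -1 + 1/(6*(1 + A)))
G(N) = 2
s(j, V) = 7*j/6 (s(j, V) = (j*((-⅚ - (-1 - 1*1))/(1 + (-1 - 1*1))))*(-1) = (j*((-⅚ - (-1 - 1))/(1 + (-1 - 1))))*(-1) = (j*((-⅚ - 1*(-2))/(1 - 2)))*(-1) = (j*((-⅚ + 2)/(-1)))*(-1) = (j*(-1*7/6))*(-1) = (j*(-7/6))*(-1) = -7*j/6*(-1) = 7*j/6)
s(G(2), -4)*(-1209) = ((7/6)*2)*(-1209) = (7/3)*(-1209) = -2821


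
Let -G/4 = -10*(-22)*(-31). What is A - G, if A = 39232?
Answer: 11952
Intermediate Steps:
G = 27280 (G = -4*(-10*(-22))*(-31) = -880*(-31) = -4*(-6820) = 27280)
A - G = 39232 - 1*27280 = 39232 - 27280 = 11952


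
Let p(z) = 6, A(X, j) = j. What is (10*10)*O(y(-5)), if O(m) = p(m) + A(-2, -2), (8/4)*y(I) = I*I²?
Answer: 400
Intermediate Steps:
y(I) = I³/2 (y(I) = (I*I²)/2 = I³/2)
O(m) = 4 (O(m) = 6 - 2 = 4)
(10*10)*O(y(-5)) = (10*10)*4 = 100*4 = 400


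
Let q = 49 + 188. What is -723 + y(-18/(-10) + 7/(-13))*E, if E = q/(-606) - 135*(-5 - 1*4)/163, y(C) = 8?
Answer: -10972537/16463 ≈ -666.50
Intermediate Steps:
q = 237
E = 232553/32926 (E = 237/(-606) - 135*(-5 - 1*4)/163 = 237*(-1/606) - 135*(-5 - 4)*(1/163) = -79/202 - 135*(-9)*(1/163) = -79/202 + 1215*(1/163) = -79/202 + 1215/163 = 232553/32926 ≈ 7.0629)
-723 + y(-18/(-10) + 7/(-13))*E = -723 + 8*(232553/32926) = -723 + 930212/16463 = -10972537/16463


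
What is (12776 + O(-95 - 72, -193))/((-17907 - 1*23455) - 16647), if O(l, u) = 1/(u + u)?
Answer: -704505/3198782 ≈ -0.22024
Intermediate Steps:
O(l, u) = 1/(2*u)
(12776 + O(-95 - 72, -193))/((-17907 - 1*23455) - 16647) = (12776 + (½)/(-193))/((-17907 - 1*23455) - 16647) = (12776 + (½)*(-1/193))/((-17907 - 23455) - 16647) = (12776 - 1/386)/(-41362 - 16647) = (4931535/386)/(-58009) = (4931535/386)*(-1/58009) = -704505/3198782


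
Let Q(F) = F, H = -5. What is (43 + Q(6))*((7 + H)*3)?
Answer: 294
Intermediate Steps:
(43 + Q(6))*((7 + H)*3) = (43 + 6)*((7 - 5)*3) = 49*(2*3) = 49*6 = 294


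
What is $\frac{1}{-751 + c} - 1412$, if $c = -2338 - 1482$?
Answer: $- \frac{6454253}{4571} \approx -1412.0$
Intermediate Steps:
$c = -3820$ ($c = -2338 - 1482 = -3820$)
$\frac{1}{-751 + c} - 1412 = \frac{1}{-751 - 3820} - 1412 = \frac{1}{-4571} - 1412 = - \frac{1}{4571} - 1412 = - \frac{6454253}{4571}$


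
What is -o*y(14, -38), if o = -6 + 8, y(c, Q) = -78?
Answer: 156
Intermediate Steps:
o = 2
-o*y(14, -38) = -2*(-78) = -1*(-156) = 156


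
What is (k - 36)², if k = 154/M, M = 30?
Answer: 214369/225 ≈ 952.75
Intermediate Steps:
k = 77/15 (k = 154/30 = 154*(1/30) = 77/15 ≈ 5.1333)
(k - 36)² = (77/15 - 36)² = (-463/15)² = 214369/225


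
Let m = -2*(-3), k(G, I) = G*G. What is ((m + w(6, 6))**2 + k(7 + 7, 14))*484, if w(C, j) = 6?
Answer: 164560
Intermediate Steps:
k(G, I) = G**2
m = 6
((m + w(6, 6))**2 + k(7 + 7, 14))*484 = ((6 + 6)**2 + (7 + 7)**2)*484 = (12**2 + 14**2)*484 = (144 + 196)*484 = 340*484 = 164560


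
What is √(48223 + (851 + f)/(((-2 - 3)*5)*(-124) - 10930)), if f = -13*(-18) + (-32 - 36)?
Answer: √36499890390/870 ≈ 219.60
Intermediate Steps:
f = 166 (f = 234 - 68 = 166)
√(48223 + (851 + f)/(((-2 - 3)*5)*(-124) - 10930)) = √(48223 + (851 + 166)/(((-2 - 3)*5)*(-124) - 10930)) = √(48223 + 1017/(-5*5*(-124) - 10930)) = √(48223 + 1017/(-25*(-124) - 10930)) = √(48223 + 1017/(3100 - 10930)) = √(48223 + 1017/(-7830)) = √(48223 + 1017*(-1/7830)) = √(48223 - 113/870) = √(41953897/870) = √36499890390/870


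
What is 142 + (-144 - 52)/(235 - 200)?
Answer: 682/5 ≈ 136.40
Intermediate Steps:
142 + (-144 - 52)/(235 - 200) = 142 - 196/35 = 142 - 196*1/35 = 142 - 28/5 = 682/5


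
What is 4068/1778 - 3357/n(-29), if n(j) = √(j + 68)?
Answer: 2034/889 - 1119*√39/13 ≈ -535.26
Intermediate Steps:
n(j) = √(68 + j)
4068/1778 - 3357/n(-29) = 4068/1778 - 3357/√(68 - 29) = 4068*(1/1778) - 3357*√39/39 = 2034/889 - 1119*√39/13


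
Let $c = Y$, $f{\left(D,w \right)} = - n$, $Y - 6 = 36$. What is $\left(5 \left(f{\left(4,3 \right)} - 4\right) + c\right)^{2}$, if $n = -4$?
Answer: $1764$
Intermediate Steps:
$Y = 42$ ($Y = 6 + 36 = 42$)
$f{\left(D,w \right)} = 4$ ($f{\left(D,w \right)} = \left(-1\right) \left(-4\right) = 4$)
$c = 42$
$\left(5 \left(f{\left(4,3 \right)} - 4\right) + c\right)^{2} = \left(5 \left(4 - 4\right) + 42\right)^{2} = \left(5 \cdot 0 + 42\right)^{2} = \left(0 + 42\right)^{2} = 42^{2} = 1764$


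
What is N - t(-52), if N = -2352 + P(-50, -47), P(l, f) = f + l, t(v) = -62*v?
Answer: -5673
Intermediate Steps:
N = -2449 (N = -2352 + (-47 - 50) = -2352 - 97 = -2449)
N - t(-52) = -2449 - (-62)*(-52) = -2449 - 1*3224 = -2449 - 3224 = -5673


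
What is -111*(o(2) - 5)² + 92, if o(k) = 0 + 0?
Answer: -2683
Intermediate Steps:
o(k) = 0
-111*(o(2) - 5)² + 92 = -111*(0 - 5)² + 92 = -111*(-5)² + 92 = -111*25 + 92 = -2775 + 92 = -2683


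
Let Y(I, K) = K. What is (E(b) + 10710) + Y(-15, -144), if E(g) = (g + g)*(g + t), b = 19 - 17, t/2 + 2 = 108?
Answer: 11422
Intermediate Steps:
t = 212 (t = -4 + 2*108 = -4 + 216 = 212)
b = 2
E(g) = 2*g*(212 + g) (E(g) = (g + g)*(g + 212) = (2*g)*(212 + g) = 2*g*(212 + g))
(E(b) + 10710) + Y(-15, -144) = (2*2*(212 + 2) + 10710) - 144 = (2*2*214 + 10710) - 144 = (856 + 10710) - 144 = 11566 - 144 = 11422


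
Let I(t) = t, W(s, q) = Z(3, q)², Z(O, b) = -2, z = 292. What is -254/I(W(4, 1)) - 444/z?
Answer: -9493/146 ≈ -65.021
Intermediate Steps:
W(s, q) = 4 (W(s, q) = (-2)² = 4)
-254/I(W(4, 1)) - 444/z = -254/4 - 444/292 = -254*¼ - 444*1/292 = -127/2 - 111/73 = -9493/146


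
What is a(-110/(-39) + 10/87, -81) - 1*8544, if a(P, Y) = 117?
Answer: -8427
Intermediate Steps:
a(-110/(-39) + 10/87, -81) - 1*8544 = 117 - 1*8544 = 117 - 8544 = -8427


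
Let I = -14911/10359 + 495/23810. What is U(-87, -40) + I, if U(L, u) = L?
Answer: -4361652187/49329558 ≈ -88.419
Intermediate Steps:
I = -69980641/49329558 (I = -14911*1/10359 + 495*(1/23810) = -14911/10359 + 99/4762 = -69980641/49329558 ≈ -1.4186)
U(-87, -40) + I = -87 - 69980641/49329558 = -4361652187/49329558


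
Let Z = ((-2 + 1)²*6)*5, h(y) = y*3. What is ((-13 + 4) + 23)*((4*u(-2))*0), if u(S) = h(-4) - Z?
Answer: 0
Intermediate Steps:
h(y) = 3*y
Z = 30 (Z = ((-1)²*6)*5 = (1*6)*5 = 6*5 = 30)
u(S) = -42 (u(S) = 3*(-4) - 1*30 = -12 - 30 = -42)
((-13 + 4) + 23)*((4*u(-2))*0) = ((-13 + 4) + 23)*((4*(-42))*0) = (-9 + 23)*(-168*0) = 14*0 = 0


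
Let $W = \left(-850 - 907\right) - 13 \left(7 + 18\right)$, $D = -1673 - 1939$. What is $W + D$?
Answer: $-5694$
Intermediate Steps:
$D = -3612$
$W = -2082$ ($W = -1757 - 325 = -2082$)
$W + D = -2082 - 3612 = -5694$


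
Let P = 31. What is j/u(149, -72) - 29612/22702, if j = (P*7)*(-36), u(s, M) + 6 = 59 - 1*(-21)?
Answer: -44884828/419987 ≈ -106.87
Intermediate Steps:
u(s, M) = 74 (u(s, M) = -6 + (59 - 1*(-21)) = -6 + (59 + 21) = -6 + 80 = 74)
j = -7812 (j = (31*7)*(-36) = 217*(-36) = -7812)
j/u(149, -72) - 29612/22702 = -7812/74 - 29612/22702 = -7812*1/74 - 29612*1/22702 = -3906/37 - 14806/11351 = -44884828/419987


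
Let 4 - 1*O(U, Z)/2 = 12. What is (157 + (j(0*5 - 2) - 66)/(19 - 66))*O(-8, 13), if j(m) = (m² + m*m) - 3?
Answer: -119040/47 ≈ -2532.8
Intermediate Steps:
O(U, Z) = -16 (O(U, Z) = 8 - 2*12 = 8 - 24 = -16)
j(m) = -3 + 2*m² (j(m) = (m² + m²) - 3 = 2*m² - 3 = -3 + 2*m²)
(157 + (j(0*5 - 2) - 66)/(19 - 66))*O(-8, 13) = (157 + ((-3 + 2*(0*5 - 2)²) - 66)/(19 - 66))*(-16) = (157 + ((-3 + 2*(0 - 2)²) - 66)/(-47))*(-16) = (157 + ((-3 + 2*(-2)²) - 66)*(-1/47))*(-16) = (157 + ((-3 + 2*4) - 66)*(-1/47))*(-16) = (157 + ((-3 + 8) - 66)*(-1/47))*(-16) = (157 + (5 - 66)*(-1/47))*(-16) = (157 - 61*(-1/47))*(-16) = (157 + 61/47)*(-16) = (7440/47)*(-16) = -119040/47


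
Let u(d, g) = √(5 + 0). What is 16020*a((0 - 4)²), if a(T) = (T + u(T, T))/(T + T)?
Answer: 8010 + 4005*√5/8 ≈ 9129.4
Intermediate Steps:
u(d, g) = √5
a(T) = (T + √5)/(2*T) (a(T) = (T + √5)/(T + T) = (T + √5)/((2*T)) = (T + √5)*(1/(2*T)) = (T + √5)/(2*T))
16020*a((0 - 4)²) = 16020*(((0 - 4)² + √5)/(2*((0 - 4)²))) = 16020*(((-4)² + √5)/(2*((-4)²))) = 16020*((½)*(16 + √5)/16) = 16020*((½)*(1/16)*(16 + √5)) = 16020*(½ + √5/32) = 8010 + 4005*√5/8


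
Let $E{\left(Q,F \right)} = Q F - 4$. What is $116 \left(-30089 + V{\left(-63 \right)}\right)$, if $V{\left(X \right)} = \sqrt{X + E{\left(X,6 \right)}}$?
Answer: $-3490324 + 116 i \sqrt{445} \approx -3.4903 \cdot 10^{6} + 2447.0 i$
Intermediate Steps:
$E{\left(Q,F \right)} = -4 + F Q$ ($E{\left(Q,F \right)} = F Q - 4 = -4 + F Q$)
$V{\left(X \right)} = \sqrt{-4 + 7 X}$ ($V{\left(X \right)} = \sqrt{X + \left(-4 + 6 X\right)} = \sqrt{-4 + 7 X}$)
$116 \left(-30089 + V{\left(-63 \right)}\right) = 116 \left(-30089 + \sqrt{-4 + 7 \left(-63\right)}\right) = 116 \left(-30089 + \sqrt{-4 - 441}\right) = 116 \left(-30089 + \sqrt{-445}\right) = 116 \left(-30089 + i \sqrt{445}\right) = -3490324 + 116 i \sqrt{445}$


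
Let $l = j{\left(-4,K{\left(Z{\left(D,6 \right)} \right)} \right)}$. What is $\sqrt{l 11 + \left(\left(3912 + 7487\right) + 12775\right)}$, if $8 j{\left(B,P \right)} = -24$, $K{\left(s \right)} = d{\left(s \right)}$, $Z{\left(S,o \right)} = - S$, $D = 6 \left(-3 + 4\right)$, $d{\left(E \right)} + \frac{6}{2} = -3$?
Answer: $\sqrt{24141} \approx 155.37$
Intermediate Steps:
$d{\left(E \right)} = -6$ ($d{\left(E \right)} = -3 - 3 = -6$)
$D = 6$ ($D = 6 \cdot 1 = 6$)
$K{\left(s \right)} = -6$
$j{\left(B,P \right)} = -3$ ($j{\left(B,P \right)} = \frac{1}{8} \left(-24\right) = -3$)
$l = -3$
$\sqrt{l 11 + \left(\left(3912 + 7487\right) + 12775\right)} = \sqrt{\left(-3\right) 11 + \left(\left(3912 + 7487\right) + 12775\right)} = \sqrt{-33 + \left(11399 + 12775\right)} = \sqrt{-33 + 24174} = \sqrt{24141}$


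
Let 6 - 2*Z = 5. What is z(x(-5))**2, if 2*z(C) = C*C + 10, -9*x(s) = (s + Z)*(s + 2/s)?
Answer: 2989441/40000 ≈ 74.736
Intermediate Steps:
Z = 1/2 (Z = 3 - 1/2*5 = 3 - 5/2 = 1/2 ≈ 0.50000)
x(s) = -(1/2 + s)*(s + 2/s)/9 (x(s) = -(s + 1/2)*(s + 2/s)/9 = -(1/2 + s)*(s + 2/s)/9)
z(C) = 5 + C**2/2 (z(C) = (C*C + 10)/2 = (C**2 + 10)/2 = (10 + C**2)/2 = 5 + C**2/2)
z(x(-5))**2 = (5 + ((1/18)*(-2 - 1*(-5)*(4 - 5 + 2*(-5)**2))/(-5))**2/2)**2 = (5 + ((1/18)*(-1/5)*(-2 - 1*(-5)*(4 - 5 + 2*25)))**2/2)**2 = (5 + ((1/18)*(-1/5)*(-2 - 1*(-5)*(4 - 5 + 50)))**2/2)**2 = (5 + ((1/18)*(-1/5)*(-2 - 1*(-5)*49))**2/2)**2 = (5 + ((1/18)*(-1/5)*(-2 + 245))**2/2)**2 = (5 + ((1/18)*(-1/5)*243)**2/2)**2 = (5 + (-27/10)**2/2)**2 = (5 + (1/2)*(729/100))**2 = (5 + 729/200)**2 = (1729/200)**2 = 2989441/40000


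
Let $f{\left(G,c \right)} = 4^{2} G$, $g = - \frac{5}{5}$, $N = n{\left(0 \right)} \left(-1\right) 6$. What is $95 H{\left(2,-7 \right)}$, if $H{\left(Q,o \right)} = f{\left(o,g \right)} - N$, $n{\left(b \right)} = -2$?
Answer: $-11780$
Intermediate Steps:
$N = 12$ ($N = \left(-2\right) \left(-1\right) 6 = 2 \cdot 6 = 12$)
$g = -1$ ($g = \left(-5\right) \frac{1}{5} = -1$)
$f{\left(G,c \right)} = 16 G$
$H{\left(Q,o \right)} = -12 + 16 o$ ($H{\left(Q,o \right)} = 16 o - 12 = -12 + 16 o$)
$95 H{\left(2,-7 \right)} = 95 \left(-12 + 16 \left(-7\right)\right) = 95 \left(-12 - 112\right) = 95 \left(-124\right) = -11780$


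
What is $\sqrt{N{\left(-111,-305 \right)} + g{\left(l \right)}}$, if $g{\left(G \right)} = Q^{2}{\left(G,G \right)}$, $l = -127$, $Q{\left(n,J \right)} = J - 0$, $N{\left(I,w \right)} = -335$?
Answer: $\sqrt{15794} \approx 125.67$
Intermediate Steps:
$Q{\left(n,J \right)} = J$ ($Q{\left(n,J \right)} = J + 0 = J$)
$g{\left(G \right)} = G^{2}$
$\sqrt{N{\left(-111,-305 \right)} + g{\left(l \right)}} = \sqrt{-335 + \left(-127\right)^{2}} = \sqrt{-335 + 16129} = \sqrt{15794}$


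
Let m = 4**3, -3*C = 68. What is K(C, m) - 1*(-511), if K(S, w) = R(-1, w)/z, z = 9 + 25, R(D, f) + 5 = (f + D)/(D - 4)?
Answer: 43391/85 ≈ 510.48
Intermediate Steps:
C = -68/3 (C = -1/3*68 = -68/3 ≈ -22.667)
m = 64
R(D, f) = -5 + (D + f)/(-4 + D) (R(D, f) = -5 + (f + D)/(D - 4) = -5 + (D + f)/(-4 + D))
z = 34
K(S, w) = -12/85 - w/170 (K(S, w) = ((20 + w - 4*(-1))/(-4 - 1))/34 = ((20 + w + 4)/(-5))*(1/34) = -(24 + w)/5*(1/34) = (-24/5 - w/5)*(1/34) = -12/85 - w/170)
K(C, m) - 1*(-511) = (-12/85 - 1/170*64) - 1*(-511) = (-12/85 - 32/85) + 511 = -44/85 + 511 = 43391/85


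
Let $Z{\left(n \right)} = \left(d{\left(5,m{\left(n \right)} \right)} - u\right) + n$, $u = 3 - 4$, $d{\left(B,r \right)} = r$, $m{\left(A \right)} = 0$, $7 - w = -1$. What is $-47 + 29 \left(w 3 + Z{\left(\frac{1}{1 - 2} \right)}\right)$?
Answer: $649$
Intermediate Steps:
$w = 8$ ($w = 7 - -1 = 7 + 1 = 8$)
$u = -1$
$Z{\left(n \right)} = 1 + n$ ($Z{\left(n \right)} = \left(0 - -1\right) + n = \left(0 + 1\right) + n = 1 + n$)
$-47 + 29 \left(w 3 + Z{\left(\frac{1}{1 - 2} \right)}\right) = -47 + 29 \left(8 \cdot 3 + \left(1 + \frac{1}{1 - 2}\right)\right) = -47 + 29 \left(24 + \left(1 + \frac{1}{-1}\right)\right) = -47 + 29 \left(24 + \left(1 - 1\right)\right) = -47 + 29 \left(24 + 0\right) = -47 + 29 \cdot 24 = -47 + 696 = 649$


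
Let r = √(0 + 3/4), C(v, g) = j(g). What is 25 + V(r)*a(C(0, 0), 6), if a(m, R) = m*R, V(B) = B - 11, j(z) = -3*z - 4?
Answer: 289 - 12*√3 ≈ 268.22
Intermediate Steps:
j(z) = -4 - 3*z
C(v, g) = -4 - 3*g
r = √3/2 (r = √(0 + 3*(¼)) = √(0 + ¾) = √(¾) = √3/2 ≈ 0.86602)
V(B) = -11 + B
a(m, R) = R*m
25 + V(r)*a(C(0, 0), 6) = 25 + (-11 + √3/2)*(6*(-4 - 3*0)) = 25 + (-11 + √3/2)*(6*(-4 + 0)) = 25 + (-11 + √3/2)*(6*(-4)) = 25 + (-11 + √3/2)*(-24) = 25 + (264 - 12*√3) = 289 - 12*√3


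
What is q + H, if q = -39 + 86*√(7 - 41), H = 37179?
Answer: 37140 + 86*I*√34 ≈ 37140.0 + 501.46*I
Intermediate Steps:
q = -39 + 86*I*√34 (q = -39 + 86*√(-34) = -39 + 86*(I*√34) = -39 + 86*I*√34 ≈ -39.0 + 501.46*I)
q + H = (-39 + 86*I*√34) + 37179 = 37140 + 86*I*√34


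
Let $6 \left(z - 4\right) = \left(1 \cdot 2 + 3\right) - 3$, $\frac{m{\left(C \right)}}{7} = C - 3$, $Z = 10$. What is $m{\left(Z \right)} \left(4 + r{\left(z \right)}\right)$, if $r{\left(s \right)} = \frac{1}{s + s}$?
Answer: $\frac{5243}{26} \approx 201.65$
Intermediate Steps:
$m{\left(C \right)} = -21 + 7 C$ ($m{\left(C \right)} = 7 \left(C - 3\right) = 7 \left(-3 + C\right) = -21 + 7 C$)
$z = \frac{13}{3}$ ($z = 4 + \frac{\left(1 \cdot 2 + 3\right) - 3}{6} = 4 + \frac{\left(2 + 3\right) - 3}{6} = 4 + \frac{5 - 3}{6} = 4 + \frac{1}{6} \cdot 2 = 4 + \frac{1}{3} = \frac{13}{3} \approx 4.3333$)
$r{\left(s \right)} = \frac{1}{2 s}$
$m{\left(Z \right)} \left(4 + r{\left(z \right)}\right) = \left(-21 + 7 \cdot 10\right) \left(4 + \frac{1}{2 \cdot \frac{13}{3}}\right) = \left(-21 + 70\right) \left(4 + \frac{1}{2} \cdot \frac{3}{13}\right) = 49 \left(4 + \frac{3}{26}\right) = 49 \cdot \frac{107}{26} = \frac{5243}{26}$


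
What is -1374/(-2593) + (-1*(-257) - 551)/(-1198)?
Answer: 1204197/1553207 ≈ 0.77530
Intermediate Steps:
-1374/(-2593) + (-1*(-257) - 551)/(-1198) = -1374*(-1/2593) + (257 - 551)*(-1/1198) = 1374/2593 - 294*(-1/1198) = 1374/2593 + 147/599 = 1204197/1553207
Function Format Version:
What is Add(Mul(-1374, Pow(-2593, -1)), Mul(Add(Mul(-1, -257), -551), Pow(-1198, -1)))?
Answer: Rational(1204197, 1553207) ≈ 0.77530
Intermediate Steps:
Add(Mul(-1374, Pow(-2593, -1)), Mul(Add(Mul(-1, -257), -551), Pow(-1198, -1))) = Add(Mul(-1374, Rational(-1, 2593)), Mul(Add(257, -551), Rational(-1, 1198))) = Add(Rational(1374, 2593), Mul(-294, Rational(-1, 1198))) = Add(Rational(1374, 2593), Rational(147, 599)) = Rational(1204197, 1553207)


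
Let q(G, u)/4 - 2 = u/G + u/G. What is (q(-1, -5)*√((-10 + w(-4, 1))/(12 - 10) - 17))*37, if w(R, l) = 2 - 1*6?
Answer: 3552*I*√6 ≈ 8700.6*I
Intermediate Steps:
w(R, l) = -4 (w(R, l) = 2 - 6 = -4)
q(G, u) = 8 + 8*u/G (q(G, u) = 8 + 4*(u/G + u/G) = 8 + 4*(2*u/G) = 8 + 8*u/G)
(q(-1, -5)*√((-10 + w(-4, 1))/(12 - 10) - 17))*37 = ((8 + 8*(-5)/(-1))*√((-10 - 4)/(12 - 10) - 17))*37 = ((8 + 8*(-5)*(-1))*√(-14/2 - 17))*37 = ((8 + 40)*√(-14*½ - 17))*37 = (48*√(-7 - 17))*37 = (48*√(-24))*37 = (48*(2*I*√6))*37 = (96*I*√6)*37 = 3552*I*√6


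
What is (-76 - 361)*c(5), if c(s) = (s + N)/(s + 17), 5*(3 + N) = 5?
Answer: -1311/22 ≈ -59.591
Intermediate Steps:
N = -2 (N = -3 + (⅕)*5 = -3 + 1 = -2)
c(s) = (-2 + s)/(17 + s) (c(s) = (s - 2)/(s + 17) = (-2 + s)/(17 + s))
(-76 - 361)*c(5) = (-76 - 361)*((-2 + 5)/(17 + 5)) = -437*3/22 = -1311/22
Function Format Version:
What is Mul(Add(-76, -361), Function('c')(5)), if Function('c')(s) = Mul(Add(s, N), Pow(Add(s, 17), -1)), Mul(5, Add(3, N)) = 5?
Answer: Rational(-1311, 22) ≈ -59.591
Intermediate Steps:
N = -2 (N = Add(-3, Mul(Rational(1, 5), 5)) = Add(-3, 1) = -2)
Function('c')(s) = Mul(Pow(Add(17, s), -1), Add(-2, s)) (Function('c')(s) = Mul(Add(s, -2), Pow(Add(s, 17), -1)) = Mul(Add(-2, s), Pow(Add(17, s), -1)) = Mul(Pow(Add(17, s), -1), Add(-2, s)))
Mul(Add(-76, -361), Function('c')(5)) = Mul(Add(-76, -361), Mul(Pow(Add(17, 5), -1), Add(-2, 5))) = Mul(-437, Mul(Pow(22, -1), 3)) = Mul(-437, Mul(Rational(1, 22), 3)) = Mul(-437, Rational(3, 22)) = Rational(-1311, 22)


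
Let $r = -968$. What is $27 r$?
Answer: $-26136$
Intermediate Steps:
$27 r = 27 \left(-968\right) = -26136$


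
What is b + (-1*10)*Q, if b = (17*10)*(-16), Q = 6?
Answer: -2780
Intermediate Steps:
b = -2720 (b = 170*(-16) = -2720)
b + (-1*10)*Q = -2720 - 1*10*6 = -2720 - 10*6 = -2720 - 60 = -2780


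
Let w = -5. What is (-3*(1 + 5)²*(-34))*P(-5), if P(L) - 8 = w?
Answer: 11016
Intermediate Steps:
P(L) = 3 (P(L) = 8 - 5 = 3)
(-3*(1 + 5)²*(-34))*P(-5) = (-3*(1 + 5)²*(-34))*3 = (-3*6²*(-34))*3 = (-3*36*(-34))*3 = -108*(-34)*3 = 3672*3 = 11016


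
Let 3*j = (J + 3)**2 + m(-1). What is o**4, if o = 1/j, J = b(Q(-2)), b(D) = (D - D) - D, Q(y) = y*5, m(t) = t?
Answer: 1/9834496 ≈ 1.0168e-7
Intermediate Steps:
Q(y) = 5*y
b(D) = -D (b(D) = 0 - D = -D)
J = 10 (J = -5*(-2) = -1*(-10) = 10)
j = 56 (j = ((10 + 3)**2 - 1)/3 = (13**2 - 1)/3 = (169 - 1)/3 = (1/3)*168 = 56)
o = 1/56 ≈ 0.017857
o**4 = (1/56)**4 = 1/9834496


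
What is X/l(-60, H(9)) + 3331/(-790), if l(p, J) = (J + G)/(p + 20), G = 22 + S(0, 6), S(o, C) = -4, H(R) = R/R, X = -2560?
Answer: 80832711/15010 ≈ 5385.3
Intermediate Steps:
H(R) = 1
G = 18 (G = 22 - 4 = 18)
l(p, J) = (18 + J)/(20 + p) (l(p, J) = (J + 18)/(p + 20) = (18 + J)/(20 + p))
X/l(-60, H(9)) + 3331/(-790) = -2560*(20 - 60)/(18 + 1) + 3331/(-790) = -2560/(19/(-40)) + 3331*(-1/790) = -2560/((-1/40*19)) - 3331/790 = -2560/(-19/40) - 3331/790 = -2560*(-40/19) - 3331/790 = 102400/19 - 3331/790 = 80832711/15010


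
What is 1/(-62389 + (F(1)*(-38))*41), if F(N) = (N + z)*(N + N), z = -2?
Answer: -1/59273 ≈ -1.6871e-5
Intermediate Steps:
F(N) = 2*N*(-2 + N) (F(N) = (N - 2)*(N + N) = (-2 + N)*(2*N) = 2*N*(-2 + N))
1/(-62389 + (F(1)*(-38))*41) = 1/(-62389 + ((2*1*(-2 + 1))*(-38))*41) = 1/(-62389 + ((2*1*(-1))*(-38))*41) = 1/(-62389 - 2*(-38)*41) = 1/(-62389 + 76*41) = 1/(-62389 + 3116) = 1/(-59273) = -1/59273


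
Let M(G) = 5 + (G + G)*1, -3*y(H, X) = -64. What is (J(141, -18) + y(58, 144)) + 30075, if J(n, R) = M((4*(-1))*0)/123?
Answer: 3701854/123 ≈ 30096.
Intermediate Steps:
y(H, X) = 64/3 (y(H, X) = -1/3*(-64) = 64/3)
M(G) = 5 + 2*G (M(G) = 5 + (2*G)*1 = 5 + 2*G)
J(n, R) = 5/123 (J(n, R) = (5 + 2*((4*(-1))*0))/123 = (5 + 2*(-4*0))*(1/123) = (5 + 2*0)*(1/123) = (5 + 0)*(1/123) = 5*(1/123) = 5/123)
(J(141, -18) + y(58, 144)) + 30075 = (5/123 + 64/3) + 30075 = 2629/123 + 30075 = 3701854/123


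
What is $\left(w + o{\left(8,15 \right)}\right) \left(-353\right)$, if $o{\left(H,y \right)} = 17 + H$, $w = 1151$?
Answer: $-415128$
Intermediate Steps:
$\left(w + o{\left(8,15 \right)}\right) \left(-353\right) = \left(1151 + \left(17 + 8\right)\right) \left(-353\right) = \left(1151 + 25\right) \left(-353\right) = 1176 \left(-353\right) = -415128$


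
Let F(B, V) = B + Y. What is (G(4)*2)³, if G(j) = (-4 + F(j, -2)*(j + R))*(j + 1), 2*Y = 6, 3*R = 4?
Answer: 1000000000/27 ≈ 3.7037e+7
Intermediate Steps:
R = 4/3 (R = (⅓)*4 = 4/3 ≈ 1.3333)
Y = 3 (Y = (½)*6 = 3)
F(B, V) = 3 + B (F(B, V) = B + 3 = 3 + B)
G(j) = (1 + j)*(-4 + (3 + j)*(4/3 + j)) (G(j) = (-4 + (3 + j)*(j + 4/3))*(j + 1) = (-4 + (3 + j)*(4/3 + j))*(1 + j) = (1 + j)*(-4 + (3 + j)*(4/3 + j)))
(G(4)*2)³ = (((⅓)*4*(13 + 3*4² + 16*4))*2)³ = (((⅓)*4*(13 + 3*16 + 64))*2)³ = (((⅓)*4*(13 + 48 + 64))*2)³ = (((⅓)*4*125)*2)³ = ((500/3)*2)³ = (1000/3)³ = 1000000000/27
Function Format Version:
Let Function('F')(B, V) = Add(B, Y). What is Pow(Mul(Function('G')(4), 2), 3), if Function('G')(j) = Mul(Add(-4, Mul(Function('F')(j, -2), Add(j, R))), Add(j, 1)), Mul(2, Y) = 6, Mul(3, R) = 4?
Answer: Rational(1000000000, 27) ≈ 3.7037e+7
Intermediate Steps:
R = Rational(4, 3) (R = Mul(Rational(1, 3), 4) = Rational(4, 3) ≈ 1.3333)
Y = 3 (Y = Mul(Rational(1, 2), 6) = 3)
Function('F')(B, V) = Add(3, B) (Function('F')(B, V) = Add(B, 3) = Add(3, B))
Function('G')(j) = Mul(Add(1, j), Add(-4, Mul(Add(3, j), Add(Rational(4, 3), j)))) (Function('G')(j) = Mul(Add(-4, Mul(Add(3, j), Add(j, Rational(4, 3)))), Add(j, 1)) = Mul(Add(-4, Mul(Add(3, j), Add(Rational(4, 3), j))), Add(1, j)) = Mul(Add(1, j), Add(-4, Mul(Add(3, j), Add(Rational(4, 3), j)))))
Pow(Mul(Function('G')(4), 2), 3) = Pow(Mul(Mul(Rational(1, 3), 4, Add(13, Mul(3, Pow(4, 2)), Mul(16, 4))), 2), 3) = Pow(Mul(Mul(Rational(1, 3), 4, Add(13, Mul(3, 16), 64)), 2), 3) = Pow(Mul(Mul(Rational(1, 3), 4, Add(13, 48, 64)), 2), 3) = Pow(Mul(Mul(Rational(1, 3), 4, 125), 2), 3) = Pow(Mul(Rational(500, 3), 2), 3) = Pow(Rational(1000, 3), 3) = Rational(1000000000, 27)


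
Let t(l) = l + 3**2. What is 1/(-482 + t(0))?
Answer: -1/473 ≈ -0.0021142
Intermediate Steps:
t(l) = 9 + l (t(l) = l + 9 = 9 + l)
1/(-482 + t(0)) = 1/(-482 + (9 + 0)) = 1/(-482 + 9) = 1/(-473) = -1/473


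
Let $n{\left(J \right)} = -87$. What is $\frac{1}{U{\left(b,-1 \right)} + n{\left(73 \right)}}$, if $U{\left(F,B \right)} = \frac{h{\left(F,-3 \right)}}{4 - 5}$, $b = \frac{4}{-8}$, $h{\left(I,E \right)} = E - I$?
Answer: $- \frac{2}{169} \approx -0.011834$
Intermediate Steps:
$b = - \frac{1}{2}$ ($b = 4 \left(- \frac{1}{8}\right) = - \frac{1}{2} \approx -0.5$)
$U{\left(F,B \right)} = 3 + F$ ($U{\left(F,B \right)} = \frac{-3 - F}{4 - 5} = \frac{-3 - F}{-1} = \left(-3 - F\right) \left(-1\right) = 3 + F$)
$\frac{1}{U{\left(b,-1 \right)} + n{\left(73 \right)}} = \frac{1}{\left(3 - \frac{1}{2}\right) - 87} = \frac{1}{\frac{5}{2} - 87} = \frac{1}{- \frac{169}{2}} = - \frac{2}{169}$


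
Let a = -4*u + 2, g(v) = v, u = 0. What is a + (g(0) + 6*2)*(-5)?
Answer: -58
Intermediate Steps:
a = 2 (a = -4*0 + 2 = 0 + 2 = 2)
a + (g(0) + 6*2)*(-5) = 2 + (0 + 6*2)*(-5) = 2 + (0 + 12)*(-5) = 2 + 12*(-5) = 2 - 60 = -58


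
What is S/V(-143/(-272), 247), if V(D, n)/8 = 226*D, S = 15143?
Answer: 257431/16159 ≈ 15.931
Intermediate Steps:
V(D, n) = 1808*D (V(D, n) = 8*(226*D) = 1808*D)
S/V(-143/(-272), 247) = 15143/((1808*(-143/(-272)))) = 15143/((1808*(-143*(-1/272)))) = 15143/((1808*(143/272))) = 15143/(16159/17) = 15143*(17/16159) = 257431/16159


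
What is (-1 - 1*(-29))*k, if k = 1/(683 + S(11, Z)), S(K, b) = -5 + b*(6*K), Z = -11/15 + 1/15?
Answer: 14/317 ≈ 0.044164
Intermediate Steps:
Z = -⅔ (Z = -11*1/15 + 1*(1/15) = -11/15 + 1/15 = -⅔ ≈ -0.66667)
S(K, b) = -5 + 6*K*b
k = 1/634 (k = 1/(683 + (-5 + 6*11*(-⅔))) = 1/(683 + (-5 - 44)) = 1/(683 - 49) = 1/634 ≈ 0.0015773)
(-1 - 1*(-29))*k = (-1 - 1*(-29))*(1/634) = (-1 + 29)*(1/634) = 28*(1/634) = 14/317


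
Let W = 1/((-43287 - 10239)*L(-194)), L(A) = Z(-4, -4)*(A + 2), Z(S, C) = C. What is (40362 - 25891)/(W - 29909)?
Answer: -594873404928/1229498214913 ≈ -0.48383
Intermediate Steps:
L(A) = -8 - 4*A (L(A) = -4*(A + 2) = -4*(2 + A) = -8 - 4*A)
W = -1/41107968 (W = 1/((-43287 - 10239)*(-8 - 4*(-194))) = 1/((-53526)*(-8 + 776)) = -1/53526/768 = -1/53526*1/768 = -1/41107968 ≈ -2.4326e-8)
(40362 - 25891)/(W - 29909) = (40362 - 25891)/(-1/41107968 - 29909) = 14471/(-1229498214913/41107968) = 14471*(-41107968/1229498214913) = -594873404928/1229498214913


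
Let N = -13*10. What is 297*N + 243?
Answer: -38367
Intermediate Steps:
N = -130
297*N + 243 = 297*(-130) + 243 = -38610 + 243 = -38367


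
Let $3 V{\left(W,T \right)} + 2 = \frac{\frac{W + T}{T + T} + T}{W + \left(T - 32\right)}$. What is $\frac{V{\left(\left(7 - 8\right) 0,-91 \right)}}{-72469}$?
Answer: $\frac{311}{53482122} \approx 5.815 \cdot 10^{-6}$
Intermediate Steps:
$V{\left(W,T \right)} = - \frac{2}{3} + \frac{T + \frac{T + W}{2 T}}{3 \left(-32 + T + W\right)}$ ($V{\left(W,T \right)} = - \frac{2}{3} + \frac{\left(\frac{W + T}{T + T} + T\right) \frac{1}{W + \left(T - 32\right)}}{3} = - \frac{2}{3} + \frac{\left(\frac{T + W}{2 T} + T\right) \frac{1}{W + \left(-32 + T\right)}}{3} = - \frac{2}{3} + \frac{\left(\left(T + W\right) \frac{1}{2 T} + T\right) \frac{1}{-32 + T + W}}{3} = - \frac{2}{3} + \frac{\left(\frac{T + W}{2 T} + T\right) \frac{1}{-32 + T + W}}{3} = - \frac{2}{3} + \frac{\left(T + \frac{T + W}{2 T}\right) \frac{1}{-32 + T + W}}{3} = - \frac{2}{3} + \frac{\frac{1}{-32 + T + W} \left(T + \frac{T + W}{2 T}\right)}{3} = - \frac{2}{3} + \frac{T + \frac{T + W}{2 T}}{3 \left(-32 + T + W\right)}$)
$\frac{V{\left(\left(7 - 8\right) 0,-91 \right)}}{-72469} = \frac{\frac{1}{6} \frac{1}{-91} \frac{1}{-32 - 91 + \left(7 - 8\right) 0} \left(\left(7 - 8\right) 0 - 2 \left(-91\right)^{2} + 129 \left(-91\right) - - 364 \left(7 - 8\right) 0\right)}{-72469} = \frac{1}{6} \left(- \frac{1}{91}\right) \frac{1}{-32 - 91 - 0} \left(\left(-1\right) 0 - 16562 - 11739 - - 364 \left(\left(-1\right) 0\right)\right) \left(- \frac{1}{72469}\right) = \frac{1}{6} \left(- \frac{1}{91}\right) \frac{1}{-32 - 91 + 0} \left(0 - 16562 - 11739 - \left(-364\right) 0\right) \left(- \frac{1}{72469}\right) = \frac{1}{6} \left(- \frac{1}{91}\right) \frac{1}{-123} \left(0 - 16562 - 11739 + 0\right) \left(- \frac{1}{72469}\right) = \frac{1}{6} \left(- \frac{1}{91}\right) \left(- \frac{1}{123}\right) \left(-28301\right) \left(- \frac{1}{72469}\right) = \left(- \frac{311}{738}\right) \left(- \frac{1}{72469}\right) = \frac{311}{53482122}$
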